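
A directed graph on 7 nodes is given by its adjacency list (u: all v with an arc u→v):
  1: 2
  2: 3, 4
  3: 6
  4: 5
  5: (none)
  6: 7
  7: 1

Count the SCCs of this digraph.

{1, 2, 3, 6, 7} are all mutually reachable — one SCC of size 5.
{4} is an SCC by itself.
{5} is an SCC by itself.
That gives 3 strongly connected components.

3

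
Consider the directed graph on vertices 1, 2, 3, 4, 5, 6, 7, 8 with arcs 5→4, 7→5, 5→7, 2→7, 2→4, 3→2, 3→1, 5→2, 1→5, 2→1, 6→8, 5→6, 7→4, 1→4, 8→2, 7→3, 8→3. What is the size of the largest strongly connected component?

7

{1, 2, 3, 5, 6, 7, 8} are all mutually reachable — one SCC of size 7.
{4} is an SCC by itself.
The largest has 7 vertices.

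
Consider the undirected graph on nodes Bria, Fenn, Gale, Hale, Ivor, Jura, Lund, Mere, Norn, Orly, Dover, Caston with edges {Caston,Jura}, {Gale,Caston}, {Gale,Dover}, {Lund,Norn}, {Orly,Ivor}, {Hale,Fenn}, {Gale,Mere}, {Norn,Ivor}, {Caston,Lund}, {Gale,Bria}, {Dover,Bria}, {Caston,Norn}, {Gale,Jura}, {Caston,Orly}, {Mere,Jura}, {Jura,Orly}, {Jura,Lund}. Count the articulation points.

1

Removing Gale increases the component count from 2 to 3, so Gale is a cut vertex.
By contrast removing Bria leaves 2 components; it is not a cut vertex. No other vertex is a cut vertex either.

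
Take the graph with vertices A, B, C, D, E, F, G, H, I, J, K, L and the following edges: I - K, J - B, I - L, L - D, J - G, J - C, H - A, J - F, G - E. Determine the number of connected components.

3

Starting from A we can reach A, H. That is one component of size 2.
Starting from D we can reach D, I, K, L. That is one component of size 4.
Starting from B we can reach B, C, E, F, G, J. That is one component of size 6.
Total: 3 components.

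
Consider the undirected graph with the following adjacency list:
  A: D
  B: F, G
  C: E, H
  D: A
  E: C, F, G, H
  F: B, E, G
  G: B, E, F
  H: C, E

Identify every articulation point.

Removing E increases the component count from 2 to 3, so E is a cut vertex.
By contrast removing G leaves 2 components; it is not a cut vertex. No other vertex is a cut vertex either.

E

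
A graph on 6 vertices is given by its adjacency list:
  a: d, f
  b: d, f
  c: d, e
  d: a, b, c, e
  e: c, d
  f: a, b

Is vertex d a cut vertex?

Yes

Deleting d raises the number of components from 1 to 2, so d is a cut vertex.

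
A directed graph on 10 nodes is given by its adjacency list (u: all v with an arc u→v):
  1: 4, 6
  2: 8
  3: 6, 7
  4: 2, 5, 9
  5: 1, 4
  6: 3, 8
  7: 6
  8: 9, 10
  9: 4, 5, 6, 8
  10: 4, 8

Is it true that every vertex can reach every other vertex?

Yes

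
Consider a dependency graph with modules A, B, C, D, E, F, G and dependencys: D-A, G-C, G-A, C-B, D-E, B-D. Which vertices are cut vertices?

Removing D increases the component count from 2 to 3, so D is a cut vertex.
By contrast removing E leaves 2 components; it is not a cut vertex. No other vertex is a cut vertex either.

D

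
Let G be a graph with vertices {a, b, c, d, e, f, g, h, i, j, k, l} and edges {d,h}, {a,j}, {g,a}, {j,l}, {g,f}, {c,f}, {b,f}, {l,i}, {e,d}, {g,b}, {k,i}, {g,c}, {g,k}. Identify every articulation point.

d, g

Removing d increases the component count from 2 to 3, so d is a cut vertex.
Removing g increases the component count from 2 to 3, so g is a cut vertex.
By contrast removing k leaves 2 components; it is not a cut vertex. No other vertex is a cut vertex either.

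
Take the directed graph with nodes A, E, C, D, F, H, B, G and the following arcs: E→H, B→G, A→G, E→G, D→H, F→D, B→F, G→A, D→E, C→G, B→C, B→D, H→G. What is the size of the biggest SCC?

{A, G} are all mutually reachable — one SCC of size 2.
{D} is an SCC by itself.
{E} is an SCC by itself.
{H} is an SCC by itself.
{B} is an SCC by itself.
(and 2 more singleton SCCs)
The largest has 2 vertices.

2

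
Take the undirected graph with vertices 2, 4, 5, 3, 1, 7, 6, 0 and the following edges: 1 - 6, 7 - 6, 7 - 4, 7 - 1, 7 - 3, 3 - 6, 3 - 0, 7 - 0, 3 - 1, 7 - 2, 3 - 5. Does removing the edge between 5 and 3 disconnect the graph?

Removing 5 - 3 leaves no path between 5 and 3: the component count goes from 1 to 2. So it is a bridge.

Yes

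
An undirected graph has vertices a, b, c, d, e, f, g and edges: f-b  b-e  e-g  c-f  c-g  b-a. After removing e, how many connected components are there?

With e gone, the remaining components are: {d}; {a, b, c, f, g}.
That is 2 components.

2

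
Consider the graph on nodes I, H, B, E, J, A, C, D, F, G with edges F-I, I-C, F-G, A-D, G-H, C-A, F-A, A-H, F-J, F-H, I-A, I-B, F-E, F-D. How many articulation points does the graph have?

2

Removing F increases the component count from 1 to 3, so F is a cut vertex.
Removing I increases the component count from 1 to 2, so I is a cut vertex.
By contrast removing E leaves 1 component; it is not a cut vertex. No other vertex is a cut vertex either.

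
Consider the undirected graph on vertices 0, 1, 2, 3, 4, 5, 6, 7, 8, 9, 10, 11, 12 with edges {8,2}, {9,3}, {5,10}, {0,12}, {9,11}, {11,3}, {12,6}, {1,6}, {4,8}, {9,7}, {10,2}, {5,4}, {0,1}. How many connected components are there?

3

Starting from 0 we can reach 0, 1, 6, 12. That is one component of size 4.
Starting from 3 we can reach 3, 7, 9, 11. That is one component of size 4.
Starting from 2 we can reach 2, 4, 5, 8, 10. That is one component of size 5.
Total: 3 components.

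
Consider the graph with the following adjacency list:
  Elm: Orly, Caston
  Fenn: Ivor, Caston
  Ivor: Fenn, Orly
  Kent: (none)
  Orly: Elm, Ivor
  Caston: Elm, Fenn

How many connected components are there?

2

Kent is isolated — a component by itself.
Starting from Elm we can reach Elm, Fenn, Ivor, Orly, Caston. That is one component of size 5.
Total: 2 components.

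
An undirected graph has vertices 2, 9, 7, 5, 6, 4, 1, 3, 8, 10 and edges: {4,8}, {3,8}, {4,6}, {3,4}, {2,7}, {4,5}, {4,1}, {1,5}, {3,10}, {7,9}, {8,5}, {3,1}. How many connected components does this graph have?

2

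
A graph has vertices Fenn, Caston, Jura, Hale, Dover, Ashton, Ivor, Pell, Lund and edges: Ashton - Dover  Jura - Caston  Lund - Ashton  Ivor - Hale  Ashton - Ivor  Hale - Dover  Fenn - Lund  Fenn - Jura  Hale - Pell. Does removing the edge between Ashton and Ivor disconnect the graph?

No

After removing Ashton - Ivor, the path Ashton-Dover-Hale-Ivor still connects them, so the edge is not a bridge.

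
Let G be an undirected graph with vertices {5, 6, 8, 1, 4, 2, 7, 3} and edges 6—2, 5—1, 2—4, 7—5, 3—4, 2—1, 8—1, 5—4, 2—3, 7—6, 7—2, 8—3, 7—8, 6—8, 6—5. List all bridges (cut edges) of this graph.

The edges on the cycle 7-6-2-1-8-7 are not bridges since each lies on that cycle.
Every edge lies on some cycle, so there are no bridges.

none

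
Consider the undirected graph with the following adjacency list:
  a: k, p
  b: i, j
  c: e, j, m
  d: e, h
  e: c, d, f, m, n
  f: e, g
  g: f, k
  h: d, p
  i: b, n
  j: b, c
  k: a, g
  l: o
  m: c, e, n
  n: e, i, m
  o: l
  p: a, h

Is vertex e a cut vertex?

Yes

Deleting e raises the number of components from 2 to 3, so e is a cut vertex.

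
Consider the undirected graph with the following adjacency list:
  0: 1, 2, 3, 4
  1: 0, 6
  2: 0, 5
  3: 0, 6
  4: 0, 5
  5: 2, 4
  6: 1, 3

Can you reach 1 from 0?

From 0 we can reach 0, 1, 2, 3, 4, 5, 6, which includes 1.

Yes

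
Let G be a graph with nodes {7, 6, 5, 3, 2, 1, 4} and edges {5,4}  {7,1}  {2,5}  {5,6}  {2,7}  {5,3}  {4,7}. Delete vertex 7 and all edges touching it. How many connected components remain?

With 7 gone, the remaining components are: {1}; {2, 3, 4, 5, 6}.
That is 2 components.

2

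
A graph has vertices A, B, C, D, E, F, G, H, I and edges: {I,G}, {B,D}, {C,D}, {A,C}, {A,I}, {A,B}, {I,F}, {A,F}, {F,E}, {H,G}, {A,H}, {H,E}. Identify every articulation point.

Removing A increases the component count from 1 to 2, so A is a cut vertex.
By contrast removing G leaves 1 component; it is not a cut vertex. No other vertex is a cut vertex either.

A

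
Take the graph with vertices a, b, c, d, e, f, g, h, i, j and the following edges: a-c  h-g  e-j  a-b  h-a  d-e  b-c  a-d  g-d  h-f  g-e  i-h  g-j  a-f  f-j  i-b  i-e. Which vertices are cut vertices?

Removing c, for instance, still leaves 1 component. No single vertex removal increases the component count — the graph has no articulation points.

none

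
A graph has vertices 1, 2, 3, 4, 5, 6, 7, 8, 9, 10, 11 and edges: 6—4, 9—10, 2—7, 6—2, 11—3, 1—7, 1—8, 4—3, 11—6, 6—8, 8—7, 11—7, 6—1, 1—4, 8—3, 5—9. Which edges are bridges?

The edges on the cycle 6-1-4-6 are not bridges since each lies on that cycle.
But removing 5—9 disconnects 5 from 9; removing 9—10 disconnects 9 from 10 — these are bridges.

10-9, 5-9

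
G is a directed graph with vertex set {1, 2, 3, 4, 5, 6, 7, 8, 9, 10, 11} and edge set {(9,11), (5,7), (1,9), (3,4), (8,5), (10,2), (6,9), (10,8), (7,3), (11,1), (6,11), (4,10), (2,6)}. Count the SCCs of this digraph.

4

{3, 4, 5, 7, 8, 10} are all mutually reachable — one SCC of size 6.
{1, 9, 11} are all mutually reachable — one SCC of size 3.
{2} is an SCC by itself.
{6} is an SCC by itself.
That gives 4 strongly connected components.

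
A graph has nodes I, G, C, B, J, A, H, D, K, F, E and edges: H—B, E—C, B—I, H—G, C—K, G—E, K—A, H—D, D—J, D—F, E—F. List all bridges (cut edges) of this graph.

A-K, B-H, B-I, C-E, C-K, D-J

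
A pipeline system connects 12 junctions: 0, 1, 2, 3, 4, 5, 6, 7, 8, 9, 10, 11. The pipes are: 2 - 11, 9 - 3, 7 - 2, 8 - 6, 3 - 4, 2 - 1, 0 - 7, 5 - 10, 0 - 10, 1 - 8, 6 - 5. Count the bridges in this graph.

The edges on the cycle 0-7-2-1-8-6-5-10-0 are not bridges since each lies on that cycle.
But removing 11 - 2 disconnects 11 from 2; removing 3 - 4 disconnects 3 from 4; removing 9 - 3 disconnects 9 from 3 — these are bridges.
That makes 3 bridges.

3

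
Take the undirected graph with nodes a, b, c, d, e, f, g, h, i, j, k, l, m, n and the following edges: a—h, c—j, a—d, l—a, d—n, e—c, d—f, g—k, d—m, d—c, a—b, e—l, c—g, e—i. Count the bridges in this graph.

The edges on the cycle e-l-a-d-c-e are not bridges since each lies on that cycle.
But removing a—b disconnects a from b; removing f—d disconnects f from d; removing e—i disconnects e from i; removing c—j disconnects c from j — these are bridges.
In total 9 edges are bridges.

9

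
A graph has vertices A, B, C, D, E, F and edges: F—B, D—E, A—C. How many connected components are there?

3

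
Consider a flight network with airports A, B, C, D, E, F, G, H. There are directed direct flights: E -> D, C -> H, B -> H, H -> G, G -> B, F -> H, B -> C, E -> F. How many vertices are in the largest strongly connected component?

4

{B, C, G, H} are all mutually reachable — one SCC of size 4.
{D} is an SCC by itself.
{F} is an SCC by itself.
{E} is an SCC by itself.
{A} is an SCC by itself.
The largest has 4 vertices.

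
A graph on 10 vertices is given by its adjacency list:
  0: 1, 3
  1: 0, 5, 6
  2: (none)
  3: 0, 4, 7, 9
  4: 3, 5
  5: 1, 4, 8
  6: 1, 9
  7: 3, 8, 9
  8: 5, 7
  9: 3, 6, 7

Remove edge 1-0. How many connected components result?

2

1 and 0 are still connected via 1-5-4-3-0, so the component count stays at 2.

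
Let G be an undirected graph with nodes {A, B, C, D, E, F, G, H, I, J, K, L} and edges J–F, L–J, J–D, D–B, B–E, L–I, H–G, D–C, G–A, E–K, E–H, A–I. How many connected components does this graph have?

1

Starting from A we can reach A, B, C, D, E, F, G, H, I, J, K, L. That is one component of size 12.
Total: 1 component.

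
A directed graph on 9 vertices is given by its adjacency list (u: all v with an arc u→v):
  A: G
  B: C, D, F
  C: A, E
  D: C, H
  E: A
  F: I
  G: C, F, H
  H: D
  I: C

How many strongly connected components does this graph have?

2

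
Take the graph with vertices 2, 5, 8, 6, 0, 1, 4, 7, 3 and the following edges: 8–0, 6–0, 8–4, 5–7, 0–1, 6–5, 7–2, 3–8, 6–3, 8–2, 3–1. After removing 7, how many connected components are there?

1

With 7 gone, the remaining components are: {0, 1, 2, 3, 4, 5, 6, 8}.
That is 1 component.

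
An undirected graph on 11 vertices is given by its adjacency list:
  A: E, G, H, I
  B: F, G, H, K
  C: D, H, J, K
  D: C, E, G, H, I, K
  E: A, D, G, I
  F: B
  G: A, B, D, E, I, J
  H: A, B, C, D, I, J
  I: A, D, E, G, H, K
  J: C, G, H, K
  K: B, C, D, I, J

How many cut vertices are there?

Removing B increases the component count from 1 to 2, so B is a cut vertex.
By contrast removing D leaves 1 component; it is not a cut vertex. No other vertex is a cut vertex either.

1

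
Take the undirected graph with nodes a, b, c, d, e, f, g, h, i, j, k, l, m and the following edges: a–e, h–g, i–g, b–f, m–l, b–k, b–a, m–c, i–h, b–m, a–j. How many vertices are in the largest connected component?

d is isolated — a component by itself.
Starting from g we can reach g, h, i. That is one component of size 3.
Starting from a we can reach a, b, c, e, f, j, k, l, m. That is one component of size 9.
The largest has 9 vertices.

9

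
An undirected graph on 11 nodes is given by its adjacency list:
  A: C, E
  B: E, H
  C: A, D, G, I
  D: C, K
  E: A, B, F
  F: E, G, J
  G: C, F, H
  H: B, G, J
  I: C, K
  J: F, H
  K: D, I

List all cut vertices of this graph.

C

Removing C increases the component count from 1 to 2, so C is a cut vertex.
By contrast removing I leaves 1 component; it is not a cut vertex. No other vertex is a cut vertex either.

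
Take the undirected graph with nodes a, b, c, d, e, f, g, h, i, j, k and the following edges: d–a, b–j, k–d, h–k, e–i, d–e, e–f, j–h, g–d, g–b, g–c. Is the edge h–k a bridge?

No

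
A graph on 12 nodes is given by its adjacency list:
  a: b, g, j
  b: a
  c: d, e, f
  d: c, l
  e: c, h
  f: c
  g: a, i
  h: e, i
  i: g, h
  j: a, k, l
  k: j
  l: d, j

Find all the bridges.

a-b, c-f, j-k

The edges on the cycle e-h-i-g-a-j-l-d-c-e are not bridges since each lies on that cycle.
But removing c-f disconnects c from f; removing b-a disconnects b from a; removing k-j disconnects k from j — these are bridges.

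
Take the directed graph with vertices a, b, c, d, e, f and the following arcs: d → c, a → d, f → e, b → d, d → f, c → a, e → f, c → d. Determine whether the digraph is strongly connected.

No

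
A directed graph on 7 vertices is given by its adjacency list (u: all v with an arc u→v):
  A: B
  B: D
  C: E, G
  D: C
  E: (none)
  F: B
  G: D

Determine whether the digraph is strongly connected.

There is no directed path from D to B, so the graph is not strongly connected.

No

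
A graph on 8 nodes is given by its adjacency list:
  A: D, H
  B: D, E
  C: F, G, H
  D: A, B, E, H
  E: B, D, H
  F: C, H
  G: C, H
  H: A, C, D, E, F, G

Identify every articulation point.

Removing H increases the component count from 1 to 2, so H is a cut vertex.
By contrast removing F leaves 1 component; it is not a cut vertex. No other vertex is a cut vertex either.

H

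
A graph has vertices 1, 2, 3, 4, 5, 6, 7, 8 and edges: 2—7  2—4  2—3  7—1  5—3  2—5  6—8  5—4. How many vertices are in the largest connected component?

6

Starting from 6 we can reach 6, 8. That is one component of size 2.
Starting from 1 we can reach 1, 2, 3, 4, 5, 7. That is one component of size 6.
The largest has 6 vertices.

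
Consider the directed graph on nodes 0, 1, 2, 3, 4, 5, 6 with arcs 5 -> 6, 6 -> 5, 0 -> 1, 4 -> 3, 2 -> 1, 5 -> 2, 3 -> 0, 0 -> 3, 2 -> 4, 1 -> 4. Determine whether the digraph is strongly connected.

There is no directed path from 0 to 6, so the graph is not strongly connected.

No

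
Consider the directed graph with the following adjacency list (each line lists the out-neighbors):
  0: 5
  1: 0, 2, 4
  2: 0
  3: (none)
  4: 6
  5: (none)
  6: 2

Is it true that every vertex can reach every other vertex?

No

There is no directed path from 2 to 6, so the graph is not strongly connected.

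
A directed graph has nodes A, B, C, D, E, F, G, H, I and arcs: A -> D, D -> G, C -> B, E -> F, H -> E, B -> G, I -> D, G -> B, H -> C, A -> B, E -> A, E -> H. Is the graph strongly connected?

There is no directed path from I to A, so the graph is not strongly connected.

No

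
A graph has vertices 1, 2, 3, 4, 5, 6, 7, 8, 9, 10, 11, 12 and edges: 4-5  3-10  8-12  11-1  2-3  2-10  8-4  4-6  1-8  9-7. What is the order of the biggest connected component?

7

Starting from 7 we can reach 7, 9. That is one component of size 2.
Starting from 2 we can reach 2, 3, 10. That is one component of size 3.
Starting from 1 we can reach 1, 4, 5, 6, 8, 11, 12. That is one component of size 7.
The largest has 7 vertices.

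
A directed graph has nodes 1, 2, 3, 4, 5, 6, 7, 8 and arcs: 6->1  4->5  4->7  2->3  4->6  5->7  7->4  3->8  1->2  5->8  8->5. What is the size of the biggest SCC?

8

{1, 2, 3, 4, 5, 6, 7, 8} are all mutually reachable — one SCC of size 8.
The largest has 8 vertices.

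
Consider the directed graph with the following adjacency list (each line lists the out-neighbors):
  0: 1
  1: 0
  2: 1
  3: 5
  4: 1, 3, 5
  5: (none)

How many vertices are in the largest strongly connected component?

2

{0, 1} are all mutually reachable — one SCC of size 2.
{4} is an SCC by itself.
{5} is an SCC by itself.
{2} is an SCC by itself.
{3} is an SCC by itself.
The largest has 2 vertices.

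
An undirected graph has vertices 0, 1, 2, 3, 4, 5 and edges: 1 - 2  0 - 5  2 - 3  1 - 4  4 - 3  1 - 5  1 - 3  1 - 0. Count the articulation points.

Removing 1 increases the component count from 1 to 2, so 1 is a cut vertex.
By contrast removing 2 leaves 1 component; it is not a cut vertex. No other vertex is a cut vertex either.

1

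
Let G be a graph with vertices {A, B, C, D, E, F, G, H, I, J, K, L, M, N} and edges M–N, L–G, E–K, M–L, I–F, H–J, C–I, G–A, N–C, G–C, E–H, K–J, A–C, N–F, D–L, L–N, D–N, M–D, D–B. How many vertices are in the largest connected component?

Starting from E we can reach E, H, J, K. That is one component of size 4.
Starting from A we can reach A, B, C, D, F, G, I, L, M, N. That is one component of size 10.
The largest has 10 vertices.

10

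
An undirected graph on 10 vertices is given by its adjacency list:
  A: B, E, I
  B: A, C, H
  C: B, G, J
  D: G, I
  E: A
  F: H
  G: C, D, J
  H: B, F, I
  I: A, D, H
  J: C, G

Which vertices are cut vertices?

Removing A increases the component count from 1 to 2, so A is a cut vertex.
Removing H increases the component count from 1 to 2, so H is a cut vertex.
By contrast removing I leaves 1 component; it is not a cut vertex. No other vertex is a cut vertex either.

A, H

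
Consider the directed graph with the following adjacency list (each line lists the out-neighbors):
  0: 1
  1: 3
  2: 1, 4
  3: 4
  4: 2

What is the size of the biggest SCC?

4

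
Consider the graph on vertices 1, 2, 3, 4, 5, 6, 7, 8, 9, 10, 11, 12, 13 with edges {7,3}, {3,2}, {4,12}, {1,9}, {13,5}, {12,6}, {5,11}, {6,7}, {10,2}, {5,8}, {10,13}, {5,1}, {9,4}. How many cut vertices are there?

1

Removing 5 increases the component count from 1 to 3, so 5 is a cut vertex.
By contrast removing 8 leaves 1 component; it is not a cut vertex. No other vertex is a cut vertex either.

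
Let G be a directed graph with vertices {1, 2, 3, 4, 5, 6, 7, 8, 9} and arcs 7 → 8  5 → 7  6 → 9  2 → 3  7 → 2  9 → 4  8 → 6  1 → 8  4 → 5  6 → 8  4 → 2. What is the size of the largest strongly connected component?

{4, 5, 6, 7, 8, 9} are all mutually reachable — one SCC of size 6.
{2} is an SCC by itself.
{3} is an SCC by itself.
{1} is an SCC by itself.
The largest has 6 vertices.

6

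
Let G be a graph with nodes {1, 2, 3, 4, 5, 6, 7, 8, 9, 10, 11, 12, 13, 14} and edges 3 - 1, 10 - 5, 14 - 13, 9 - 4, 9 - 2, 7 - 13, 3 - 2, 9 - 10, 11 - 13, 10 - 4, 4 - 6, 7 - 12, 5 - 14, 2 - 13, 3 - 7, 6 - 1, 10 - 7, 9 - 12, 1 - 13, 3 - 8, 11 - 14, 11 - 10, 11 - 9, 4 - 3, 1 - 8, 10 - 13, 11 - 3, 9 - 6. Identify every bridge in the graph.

none

The edges on the cycle 11-9-10-5-14-11 are not bridges since each lies on that cycle.
Every edge lies on some cycle, so there are no bridges.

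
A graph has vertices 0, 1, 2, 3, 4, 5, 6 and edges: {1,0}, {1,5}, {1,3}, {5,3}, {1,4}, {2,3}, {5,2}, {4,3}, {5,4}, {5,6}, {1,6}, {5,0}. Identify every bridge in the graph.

The edges on the cycle 1-5-2-3-1 are not bridges since each lies on that cycle.
Every edge lies on some cycle, so there are no bridges.

none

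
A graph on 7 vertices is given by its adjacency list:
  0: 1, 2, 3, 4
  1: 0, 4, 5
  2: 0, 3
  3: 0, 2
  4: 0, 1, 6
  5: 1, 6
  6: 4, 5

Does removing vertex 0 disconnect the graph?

Yes

Deleting 0 raises the number of components from 1 to 2, so 0 is a cut vertex.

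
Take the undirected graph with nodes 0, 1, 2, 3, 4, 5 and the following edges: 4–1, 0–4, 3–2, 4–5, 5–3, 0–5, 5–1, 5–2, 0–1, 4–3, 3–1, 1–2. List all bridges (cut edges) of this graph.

The edges on the cycle 0-4-3-2-1-5-0 are not bridges since each lies on that cycle.
Every edge lies on some cycle, so there are no bridges.

none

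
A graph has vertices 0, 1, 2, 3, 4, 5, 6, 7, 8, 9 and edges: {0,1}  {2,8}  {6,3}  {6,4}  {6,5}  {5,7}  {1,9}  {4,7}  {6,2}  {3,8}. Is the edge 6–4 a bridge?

No

After removing 6–4, the path 6-5-7-4 still connects them, so the edge is not a bridge.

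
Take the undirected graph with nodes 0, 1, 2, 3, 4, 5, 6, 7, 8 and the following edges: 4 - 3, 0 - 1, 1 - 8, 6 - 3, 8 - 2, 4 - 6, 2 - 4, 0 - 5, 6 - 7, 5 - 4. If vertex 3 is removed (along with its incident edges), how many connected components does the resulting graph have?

1

With 3 gone, the remaining components are: {0, 1, 2, 4, 5, 6, 7, 8}.
That is 1 component.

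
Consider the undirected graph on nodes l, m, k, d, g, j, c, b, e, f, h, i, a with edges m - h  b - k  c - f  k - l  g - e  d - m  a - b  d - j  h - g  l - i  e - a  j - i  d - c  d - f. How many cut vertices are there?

1

Removing d increases the component count from 1 to 2, so d is a cut vertex.
By contrast removing g leaves 1 component; it is not a cut vertex. No other vertex is a cut vertex either.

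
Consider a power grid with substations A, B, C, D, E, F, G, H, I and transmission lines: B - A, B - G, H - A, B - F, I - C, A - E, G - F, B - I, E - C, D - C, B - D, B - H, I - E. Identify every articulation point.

B

Removing B increases the component count from 1 to 2, so B is a cut vertex.
By contrast removing D leaves 1 component; it is not a cut vertex. No other vertex is a cut vertex either.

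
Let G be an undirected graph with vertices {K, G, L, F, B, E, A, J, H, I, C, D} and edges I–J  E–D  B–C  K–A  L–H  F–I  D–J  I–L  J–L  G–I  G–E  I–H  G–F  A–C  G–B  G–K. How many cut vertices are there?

1

Removing G increases the component count from 1 to 2, so G is a cut vertex.
By contrast removing E leaves 1 component; it is not a cut vertex. No other vertex is a cut vertex either.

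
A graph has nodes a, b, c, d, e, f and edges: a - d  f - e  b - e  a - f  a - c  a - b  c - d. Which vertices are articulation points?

Removing a increases the component count from 1 to 2, so a is a cut vertex.
By contrast removing c leaves 1 component; it is not a cut vertex. No other vertex is a cut vertex either.

a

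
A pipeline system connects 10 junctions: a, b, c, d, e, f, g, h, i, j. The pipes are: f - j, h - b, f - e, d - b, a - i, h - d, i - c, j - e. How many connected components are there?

4

g is isolated — a component by itself.
Starting from a we can reach a, c, i. That is one component of size 3.
Starting from e we can reach e, f, j. That is one component of size 3.
Starting from b we can reach b, d, h. That is one component of size 3.
Total: 4 components.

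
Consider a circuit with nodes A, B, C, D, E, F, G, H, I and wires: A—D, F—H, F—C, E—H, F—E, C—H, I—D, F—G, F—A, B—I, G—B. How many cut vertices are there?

Removing F increases the component count from 1 to 2, so F is a cut vertex.
By contrast removing G leaves 1 component; it is not a cut vertex. No other vertex is a cut vertex either.

1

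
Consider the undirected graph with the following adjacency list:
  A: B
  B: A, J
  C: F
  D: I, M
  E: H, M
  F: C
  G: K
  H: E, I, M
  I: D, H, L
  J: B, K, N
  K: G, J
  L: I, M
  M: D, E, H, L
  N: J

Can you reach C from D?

The component containing D is {D, E, H, I, L, M}, and C is not in it.

No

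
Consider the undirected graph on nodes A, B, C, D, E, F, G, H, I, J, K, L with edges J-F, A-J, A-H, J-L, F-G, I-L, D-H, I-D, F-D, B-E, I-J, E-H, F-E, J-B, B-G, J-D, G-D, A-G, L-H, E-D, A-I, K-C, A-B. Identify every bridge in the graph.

The edges on the cycle I-J-L-I are not bridges since each lies on that cycle.
But removing K-C disconnects K from C — this is a bridge.

C-K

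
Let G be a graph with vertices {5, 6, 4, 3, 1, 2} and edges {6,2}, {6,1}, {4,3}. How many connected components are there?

3

5 is isolated — a component by itself.
Starting from 3 we can reach 3, 4. That is one component of size 2.
Starting from 1 we can reach 1, 2, 6. That is one component of size 3.
Total: 3 components.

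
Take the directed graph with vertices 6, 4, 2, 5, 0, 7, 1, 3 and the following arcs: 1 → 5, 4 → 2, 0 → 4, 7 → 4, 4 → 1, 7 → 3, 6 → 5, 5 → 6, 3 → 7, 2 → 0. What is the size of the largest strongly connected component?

{0, 2, 4} are all mutually reachable — one SCC of size 3.
{3, 7} are all mutually reachable — one SCC of size 2.
{5, 6} are all mutually reachable — one SCC of size 2.
{1} is an SCC by itself.
The largest has 3 vertices.

3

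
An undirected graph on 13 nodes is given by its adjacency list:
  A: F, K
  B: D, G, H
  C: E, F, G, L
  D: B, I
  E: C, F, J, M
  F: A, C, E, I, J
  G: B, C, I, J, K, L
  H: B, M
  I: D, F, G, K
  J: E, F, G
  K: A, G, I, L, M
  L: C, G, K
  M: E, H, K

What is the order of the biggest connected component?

13

Starting from A we can reach A, B, C, D, E, F, G, H, I, J, K, L, M. That is one component of size 13.
The largest has 13 vertices.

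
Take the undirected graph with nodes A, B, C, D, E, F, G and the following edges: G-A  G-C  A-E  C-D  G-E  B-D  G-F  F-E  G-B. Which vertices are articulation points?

Removing G increases the component count from 1 to 2, so G is a cut vertex.
By contrast removing F leaves 1 component; it is not a cut vertex. No other vertex is a cut vertex either.

G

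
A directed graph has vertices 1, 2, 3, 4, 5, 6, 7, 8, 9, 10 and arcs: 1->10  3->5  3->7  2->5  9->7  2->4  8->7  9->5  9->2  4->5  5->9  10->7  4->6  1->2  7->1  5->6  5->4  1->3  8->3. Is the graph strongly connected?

There is no directed path from 4 to 8, so the graph is not strongly connected.

No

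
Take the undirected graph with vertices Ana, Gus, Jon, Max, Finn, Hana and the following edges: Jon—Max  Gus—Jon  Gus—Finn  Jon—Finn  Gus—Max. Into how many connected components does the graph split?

3

Hana is isolated — a component by itself.
Ana is isolated — a component by itself.
Starting from Gus we can reach Gus, Jon, Max, Finn. That is one component of size 4.
Total: 3 components.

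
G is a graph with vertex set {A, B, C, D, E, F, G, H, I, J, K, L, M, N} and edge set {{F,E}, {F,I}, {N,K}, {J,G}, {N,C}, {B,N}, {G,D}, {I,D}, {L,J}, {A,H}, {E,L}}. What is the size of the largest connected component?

7

M is isolated — a component by itself.
Starting from A we can reach A, H. That is one component of size 2.
Starting from B we can reach B, C, K, N. That is one component of size 4.
Starting from D we can reach D, E, F, G, I, J, L. That is one component of size 7.
The largest has 7 vertices.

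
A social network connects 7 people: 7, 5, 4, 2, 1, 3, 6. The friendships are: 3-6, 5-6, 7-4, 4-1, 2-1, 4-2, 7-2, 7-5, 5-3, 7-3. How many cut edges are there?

The edges on the cycle 7-4-1-2-7 are not bridges since each lies on that cycle.
Every edge lies on some cycle, so there are no bridges.

0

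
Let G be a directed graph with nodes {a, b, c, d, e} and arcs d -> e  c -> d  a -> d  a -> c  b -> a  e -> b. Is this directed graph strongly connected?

Yes

From d we can reach every vertex (a, b, c, d, e), and every vertex can reach d (a, b, c, d, e). So the whole graph is one strongly connected component.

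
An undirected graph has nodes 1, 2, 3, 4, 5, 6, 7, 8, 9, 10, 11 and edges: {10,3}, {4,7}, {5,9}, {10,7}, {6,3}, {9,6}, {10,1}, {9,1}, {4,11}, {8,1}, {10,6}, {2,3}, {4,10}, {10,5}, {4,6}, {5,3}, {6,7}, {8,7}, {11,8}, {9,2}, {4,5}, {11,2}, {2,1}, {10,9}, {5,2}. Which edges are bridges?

none

The edges on the cycle 5-9-1-2-5 are not bridges since each lies on that cycle.
Every edge lies on some cycle, so there are no bridges.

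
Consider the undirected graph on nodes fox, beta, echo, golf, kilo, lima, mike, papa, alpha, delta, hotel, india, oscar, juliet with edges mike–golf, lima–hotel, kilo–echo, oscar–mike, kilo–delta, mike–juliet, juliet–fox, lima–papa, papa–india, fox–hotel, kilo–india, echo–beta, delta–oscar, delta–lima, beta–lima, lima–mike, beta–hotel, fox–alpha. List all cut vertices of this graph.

fox, mike

Removing fox increases the component count from 1 to 2, so fox is a cut vertex.
Removing mike increases the component count from 1 to 2, so mike is a cut vertex.
By contrast removing kilo leaves 1 component; it is not a cut vertex. No other vertex is a cut vertex either.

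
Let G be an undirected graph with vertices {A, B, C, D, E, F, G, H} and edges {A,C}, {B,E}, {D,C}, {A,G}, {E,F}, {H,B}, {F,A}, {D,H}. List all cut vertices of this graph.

A

Removing A increases the component count from 1 to 2, so A is a cut vertex.
By contrast removing C leaves 1 component; it is not a cut vertex. No other vertex is a cut vertex either.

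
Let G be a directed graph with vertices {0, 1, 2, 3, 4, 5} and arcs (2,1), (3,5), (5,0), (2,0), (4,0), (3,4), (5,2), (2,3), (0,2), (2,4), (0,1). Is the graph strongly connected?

No

There is no directed path from 1 to 4, so the graph is not strongly connected.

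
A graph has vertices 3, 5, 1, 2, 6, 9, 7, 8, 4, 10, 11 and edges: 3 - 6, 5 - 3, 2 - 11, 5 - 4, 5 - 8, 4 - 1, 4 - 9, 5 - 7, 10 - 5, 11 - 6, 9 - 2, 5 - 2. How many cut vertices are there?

Removing 4 increases the component count from 1 to 2, so 4 is a cut vertex.
Removing 5 increases the component count from 1 to 4, so 5 is a cut vertex.
By contrast removing 3 leaves 1 component; it is not a cut vertex. No other vertex is a cut vertex either.

2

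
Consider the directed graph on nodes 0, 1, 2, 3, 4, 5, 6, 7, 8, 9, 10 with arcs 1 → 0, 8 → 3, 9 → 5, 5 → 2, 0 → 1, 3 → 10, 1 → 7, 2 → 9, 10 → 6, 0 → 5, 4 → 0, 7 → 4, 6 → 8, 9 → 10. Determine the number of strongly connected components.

{3, 6, 8, 10} are all mutually reachable — one SCC of size 4.
{0, 1, 4, 7} are all mutually reachable — one SCC of size 4.
{2, 5, 9} are all mutually reachable — one SCC of size 3.
That gives 3 strongly connected components.

3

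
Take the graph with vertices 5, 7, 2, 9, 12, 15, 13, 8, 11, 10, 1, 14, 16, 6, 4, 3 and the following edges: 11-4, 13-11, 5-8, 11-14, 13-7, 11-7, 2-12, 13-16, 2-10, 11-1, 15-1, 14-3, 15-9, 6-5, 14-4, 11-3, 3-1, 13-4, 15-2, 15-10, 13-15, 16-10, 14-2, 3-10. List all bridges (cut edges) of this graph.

12-2, 15-9, 5-6, 5-8

The edges on the cycle 13-15-1-3-11-13 are not bridges since each lies on that cycle.
But removing 6-5 disconnects 6 from 5; removing 5-8 disconnects 5 from 8; removing 12-2 disconnects 12 from 2; removing 15-9 disconnects 15 from 9 — these are bridges.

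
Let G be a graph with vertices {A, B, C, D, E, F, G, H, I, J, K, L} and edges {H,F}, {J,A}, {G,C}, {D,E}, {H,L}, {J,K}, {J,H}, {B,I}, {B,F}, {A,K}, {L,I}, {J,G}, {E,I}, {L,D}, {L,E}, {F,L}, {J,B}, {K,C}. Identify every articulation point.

J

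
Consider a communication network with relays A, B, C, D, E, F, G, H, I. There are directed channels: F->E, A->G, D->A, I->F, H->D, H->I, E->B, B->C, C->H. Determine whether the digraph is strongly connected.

There is no directed path from A to F, so the graph is not strongly connected.

No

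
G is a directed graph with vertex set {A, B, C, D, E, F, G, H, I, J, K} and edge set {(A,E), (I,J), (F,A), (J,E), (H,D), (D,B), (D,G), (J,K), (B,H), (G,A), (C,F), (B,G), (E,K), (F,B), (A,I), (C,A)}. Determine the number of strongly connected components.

{B, D, H} are all mutually reachable — one SCC of size 3.
{A} is an SCC by itself.
{F} is an SCC by itself.
{J} is an SCC by itself.
{C} is an SCC by itself.
(and 4 more singleton SCCs)
That gives 9 strongly connected components.

9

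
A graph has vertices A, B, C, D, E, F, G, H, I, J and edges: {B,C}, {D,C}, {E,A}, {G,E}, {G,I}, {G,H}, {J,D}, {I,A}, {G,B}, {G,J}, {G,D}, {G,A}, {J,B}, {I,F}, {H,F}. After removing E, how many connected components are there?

With E gone, the remaining components are: {A, B, C, D, F, G, H, I, J}.
That is 1 component.

1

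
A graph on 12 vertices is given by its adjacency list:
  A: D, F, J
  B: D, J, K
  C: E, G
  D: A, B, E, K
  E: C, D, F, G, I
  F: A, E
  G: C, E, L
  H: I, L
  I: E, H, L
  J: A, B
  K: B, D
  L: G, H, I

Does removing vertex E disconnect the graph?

Deleting E raises the number of components from 1 to 2, so E is a cut vertex.

Yes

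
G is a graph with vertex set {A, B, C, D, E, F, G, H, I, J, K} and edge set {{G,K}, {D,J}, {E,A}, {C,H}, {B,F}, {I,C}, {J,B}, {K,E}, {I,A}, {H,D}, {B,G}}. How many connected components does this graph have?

1

Starting from A we can reach A, B, C, D, E, F, G, H, I, J, K. That is one component of size 11.
Total: 1 component.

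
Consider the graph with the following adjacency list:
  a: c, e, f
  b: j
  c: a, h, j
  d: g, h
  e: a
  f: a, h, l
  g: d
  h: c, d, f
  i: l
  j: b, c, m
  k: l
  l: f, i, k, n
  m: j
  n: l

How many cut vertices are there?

Removing a increases the component count from 1 to 2, so a is a cut vertex.
Removing c increases the component count from 1 to 2, so c is a cut vertex.
Removing d increases the component count from 1 to 2, so d is a cut vertex.
Likewise f, h, j, l are cut vertices.
By contrast removing e leaves 1 component; it is not a cut vertex. No other vertex is a cut vertex either.

7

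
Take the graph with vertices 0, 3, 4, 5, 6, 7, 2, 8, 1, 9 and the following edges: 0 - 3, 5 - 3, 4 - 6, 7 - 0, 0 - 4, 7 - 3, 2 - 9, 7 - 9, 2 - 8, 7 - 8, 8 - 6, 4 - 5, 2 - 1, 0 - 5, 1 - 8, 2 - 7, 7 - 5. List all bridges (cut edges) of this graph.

The edges on the cycle 7-8-6-4-0-7 are not bridges since each lies on that cycle.
Every edge lies on some cycle, so there are no bridges.

none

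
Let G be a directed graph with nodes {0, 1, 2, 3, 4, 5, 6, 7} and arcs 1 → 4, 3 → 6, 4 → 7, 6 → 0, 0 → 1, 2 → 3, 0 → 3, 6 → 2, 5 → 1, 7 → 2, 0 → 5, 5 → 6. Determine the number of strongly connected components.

{0, 1, 2, 3, 4, 5, 6, 7} are all mutually reachable — one SCC of size 8.
That gives 1 strongly connected component.

1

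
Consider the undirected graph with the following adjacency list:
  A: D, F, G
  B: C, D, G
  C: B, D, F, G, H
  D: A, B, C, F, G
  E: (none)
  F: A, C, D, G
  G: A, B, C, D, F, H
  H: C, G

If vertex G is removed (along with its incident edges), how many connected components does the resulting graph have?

2

With G gone, the remaining components are: {E}; {A, B, C, D, F, H}.
That is 2 components.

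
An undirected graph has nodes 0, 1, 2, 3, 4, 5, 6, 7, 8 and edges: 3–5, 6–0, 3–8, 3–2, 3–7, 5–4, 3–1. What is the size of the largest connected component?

Starting from 0 we can reach 0, 6. That is one component of size 2.
Starting from 1 we can reach 1, 2, 3, 4, 5, 7, 8. That is one component of size 7.
The largest has 7 vertices.

7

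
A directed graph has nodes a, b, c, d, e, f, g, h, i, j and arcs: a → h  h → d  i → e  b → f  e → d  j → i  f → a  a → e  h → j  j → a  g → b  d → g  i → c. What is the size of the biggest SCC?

{a, b, d, e, f, g, h, i, j} are all mutually reachable — one SCC of size 9.
{c} is an SCC by itself.
The largest has 9 vertices.

9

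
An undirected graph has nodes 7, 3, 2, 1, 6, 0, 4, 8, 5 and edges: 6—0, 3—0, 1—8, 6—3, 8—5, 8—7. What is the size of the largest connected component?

4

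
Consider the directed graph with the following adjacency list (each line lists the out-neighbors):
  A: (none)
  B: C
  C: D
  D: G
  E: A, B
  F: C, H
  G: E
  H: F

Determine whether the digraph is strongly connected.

No

There is no directed path from A to G, so the graph is not strongly connected.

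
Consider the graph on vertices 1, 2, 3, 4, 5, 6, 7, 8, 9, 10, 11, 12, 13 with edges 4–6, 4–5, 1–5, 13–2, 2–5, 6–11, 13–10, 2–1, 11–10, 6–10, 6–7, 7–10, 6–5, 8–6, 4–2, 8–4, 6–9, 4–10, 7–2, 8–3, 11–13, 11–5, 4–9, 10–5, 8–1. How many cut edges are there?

The edges on the cycle 8-4-9-6-8 are not bridges since each lies on that cycle.
But removing 3–8 disconnects 3 from 8 — this is a bridge.

1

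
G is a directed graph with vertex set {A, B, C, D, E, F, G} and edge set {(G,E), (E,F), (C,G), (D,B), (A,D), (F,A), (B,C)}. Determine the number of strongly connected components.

{A, B, C, D, E, F, G} are all mutually reachable — one SCC of size 7.
That gives 1 strongly connected component.

1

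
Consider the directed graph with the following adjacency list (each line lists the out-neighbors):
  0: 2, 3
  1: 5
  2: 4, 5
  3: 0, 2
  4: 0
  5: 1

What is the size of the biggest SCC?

4

{0, 2, 3, 4} are all mutually reachable — one SCC of size 4.
{1, 5} are all mutually reachable — one SCC of size 2.
The largest has 4 vertices.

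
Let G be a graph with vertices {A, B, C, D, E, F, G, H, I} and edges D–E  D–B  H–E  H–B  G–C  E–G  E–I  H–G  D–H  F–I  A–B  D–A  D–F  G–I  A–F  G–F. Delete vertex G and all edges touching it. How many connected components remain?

With G gone, the remaining components are: {C}; {A, B, D, E, F, H, I}.
That is 2 components.

2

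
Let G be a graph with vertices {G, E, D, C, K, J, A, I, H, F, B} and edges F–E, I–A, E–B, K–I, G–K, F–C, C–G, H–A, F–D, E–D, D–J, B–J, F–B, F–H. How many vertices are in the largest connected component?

Starting from A we can reach A, B, C, D, E, F, G, H, I, J, K. That is one component of size 11.
The largest has 11 vertices.

11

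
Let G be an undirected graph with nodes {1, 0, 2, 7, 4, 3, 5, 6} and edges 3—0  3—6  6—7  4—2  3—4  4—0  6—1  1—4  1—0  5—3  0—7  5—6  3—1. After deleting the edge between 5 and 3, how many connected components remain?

5 and 3 are still connected via 5-6-3, so the component count stays at 1.

1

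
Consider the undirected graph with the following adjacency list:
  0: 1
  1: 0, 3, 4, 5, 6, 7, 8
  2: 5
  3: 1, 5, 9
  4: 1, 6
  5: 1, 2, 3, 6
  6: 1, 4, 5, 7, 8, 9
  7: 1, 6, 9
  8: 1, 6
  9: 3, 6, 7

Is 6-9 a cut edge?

After removing 6-9, the path 6-7-9 still connects them, so the edge is not a bridge.

No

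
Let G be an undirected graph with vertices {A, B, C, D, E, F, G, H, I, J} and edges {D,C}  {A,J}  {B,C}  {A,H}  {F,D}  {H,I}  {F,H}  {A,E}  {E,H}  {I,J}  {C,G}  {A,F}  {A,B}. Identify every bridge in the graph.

The edges on the cycle A-F-D-C-B-A are not bridges since each lies on that cycle.
But removing G—C disconnects G from C — this is a bridge.

C-G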